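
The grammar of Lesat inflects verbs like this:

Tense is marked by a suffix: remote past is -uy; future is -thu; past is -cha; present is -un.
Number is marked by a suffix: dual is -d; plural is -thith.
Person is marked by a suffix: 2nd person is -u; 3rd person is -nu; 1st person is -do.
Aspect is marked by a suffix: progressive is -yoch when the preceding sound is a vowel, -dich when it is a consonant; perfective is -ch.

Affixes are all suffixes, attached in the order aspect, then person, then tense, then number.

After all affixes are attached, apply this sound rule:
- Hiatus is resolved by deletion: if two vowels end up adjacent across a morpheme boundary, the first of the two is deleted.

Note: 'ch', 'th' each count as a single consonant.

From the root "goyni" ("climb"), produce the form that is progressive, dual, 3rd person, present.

goyniyochnund

Attach aspect progressive -yoch (after vowel 'i') → goyniyoch.
Attach person 3rd person -nu → goyniyochnu.
Attach tense present -un → goyniyochnuun.
Attach number dual -d → goyniyochnuund.
Apply vowel deletion: goyniyochnuund → goyniyochnund.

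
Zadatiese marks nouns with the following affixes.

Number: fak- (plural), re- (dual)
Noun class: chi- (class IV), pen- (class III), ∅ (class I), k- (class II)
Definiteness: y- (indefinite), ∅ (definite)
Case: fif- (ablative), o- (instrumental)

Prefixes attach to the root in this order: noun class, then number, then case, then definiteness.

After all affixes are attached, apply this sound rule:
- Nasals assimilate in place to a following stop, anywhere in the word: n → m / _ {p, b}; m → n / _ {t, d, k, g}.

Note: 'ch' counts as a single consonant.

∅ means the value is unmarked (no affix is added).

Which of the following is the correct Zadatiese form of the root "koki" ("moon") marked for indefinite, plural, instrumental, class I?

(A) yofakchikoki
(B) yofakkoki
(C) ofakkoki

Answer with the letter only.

B

noun class = class I: zero marking, form stays koki.
Attach number plural fak- → fakkoki.
Attach case instrumental o- → ofakkoki.
Attach definiteness indefinite y- → yofakkoki.
Nasal assimilation: no change.
So the correct form is yofakkoki, option (B).
(A) yofakchikoki is wrong: it uses class IV instead of class I for noun class.
(C) ofakkoki is wrong: it uses definite instead of indefinite for definiteness.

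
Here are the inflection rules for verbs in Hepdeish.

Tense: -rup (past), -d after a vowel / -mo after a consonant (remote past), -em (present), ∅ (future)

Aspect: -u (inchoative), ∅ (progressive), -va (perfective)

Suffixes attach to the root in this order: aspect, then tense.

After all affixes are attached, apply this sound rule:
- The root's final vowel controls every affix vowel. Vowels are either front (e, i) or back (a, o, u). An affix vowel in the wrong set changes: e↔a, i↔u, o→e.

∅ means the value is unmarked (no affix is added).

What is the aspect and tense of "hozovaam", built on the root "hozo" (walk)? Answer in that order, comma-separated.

perfective, present

Segment: hozo-va-em.
aspect: -va → perfective.
tense: -em → present.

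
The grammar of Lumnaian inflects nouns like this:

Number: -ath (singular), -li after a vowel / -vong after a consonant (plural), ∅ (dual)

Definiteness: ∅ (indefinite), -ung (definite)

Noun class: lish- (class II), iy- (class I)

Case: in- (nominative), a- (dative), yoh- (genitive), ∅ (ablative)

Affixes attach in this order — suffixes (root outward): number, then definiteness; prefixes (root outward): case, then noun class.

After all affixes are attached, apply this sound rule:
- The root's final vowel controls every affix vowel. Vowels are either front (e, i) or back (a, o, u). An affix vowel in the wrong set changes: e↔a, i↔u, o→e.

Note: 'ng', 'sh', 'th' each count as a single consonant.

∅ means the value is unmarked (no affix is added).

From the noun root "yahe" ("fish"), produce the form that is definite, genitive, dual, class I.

number = dual: zero marking, form stays yahe.
Attach definiteness definite -ung → yaheung.
Attach case genitive yoh- → yohyaheung.
Attach noun class class I iy- → iyyohyaheung.
Apply vowel harmony: iyyohyaheung → iyyehyaheing.

iyyehyaheing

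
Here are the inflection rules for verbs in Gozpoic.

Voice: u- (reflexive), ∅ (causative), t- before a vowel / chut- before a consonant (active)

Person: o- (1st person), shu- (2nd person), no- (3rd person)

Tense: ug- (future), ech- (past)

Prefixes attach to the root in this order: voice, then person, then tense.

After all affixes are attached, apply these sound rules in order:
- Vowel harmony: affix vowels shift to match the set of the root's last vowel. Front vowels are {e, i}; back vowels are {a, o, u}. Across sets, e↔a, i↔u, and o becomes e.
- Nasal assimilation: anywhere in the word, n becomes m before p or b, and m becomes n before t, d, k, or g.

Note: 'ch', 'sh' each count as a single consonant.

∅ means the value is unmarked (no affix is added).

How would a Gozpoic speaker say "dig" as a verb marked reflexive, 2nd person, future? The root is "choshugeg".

Attach voice reflexive u- → uchoshugeg.
Attach person 2nd person shu- → shuuchoshugeg.
Attach tense future ug- → ugshuuchoshugeg.
Apply vowel harmony: ugshuuchoshugeg → igshiichoshugeg.
Nasal assimilation: no change.

igshiichoshugeg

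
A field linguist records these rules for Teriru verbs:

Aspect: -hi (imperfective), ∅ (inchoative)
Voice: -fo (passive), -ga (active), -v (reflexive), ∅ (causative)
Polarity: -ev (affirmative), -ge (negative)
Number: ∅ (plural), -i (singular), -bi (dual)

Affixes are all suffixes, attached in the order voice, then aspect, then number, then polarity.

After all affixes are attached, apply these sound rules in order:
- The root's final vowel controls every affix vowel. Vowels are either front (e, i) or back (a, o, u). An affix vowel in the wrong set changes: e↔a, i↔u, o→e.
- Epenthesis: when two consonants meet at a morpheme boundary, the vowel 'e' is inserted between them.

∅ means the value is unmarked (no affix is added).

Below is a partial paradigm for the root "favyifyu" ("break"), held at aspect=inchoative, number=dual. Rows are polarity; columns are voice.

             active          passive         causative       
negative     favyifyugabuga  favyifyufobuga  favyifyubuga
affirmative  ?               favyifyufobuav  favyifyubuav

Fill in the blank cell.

Attach voice active -ga → favyifyuga.
aspect = inchoative: zero marking, form stays favyifyuga.
Attach number dual -bi → favyifyugabi.
Attach polarity affirmative -ev → favyifyugabiev.
Apply vowel harmony: favyifyugabiev → favyifyugabuav.
Epenthesis: no change.

favyifyugabuav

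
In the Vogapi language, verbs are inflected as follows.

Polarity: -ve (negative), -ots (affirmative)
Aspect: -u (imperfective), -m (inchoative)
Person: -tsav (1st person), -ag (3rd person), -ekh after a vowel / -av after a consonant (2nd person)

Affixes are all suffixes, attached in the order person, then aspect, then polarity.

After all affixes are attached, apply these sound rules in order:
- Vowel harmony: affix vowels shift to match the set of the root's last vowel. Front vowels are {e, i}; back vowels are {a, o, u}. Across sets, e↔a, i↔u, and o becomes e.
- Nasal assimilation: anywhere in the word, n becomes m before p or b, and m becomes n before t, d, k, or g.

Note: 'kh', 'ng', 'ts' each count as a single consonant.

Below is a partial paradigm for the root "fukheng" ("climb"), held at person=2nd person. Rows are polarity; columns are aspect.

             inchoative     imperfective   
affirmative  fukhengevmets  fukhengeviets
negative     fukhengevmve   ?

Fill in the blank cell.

Attach person 2nd person -av (after consonant 'ng') → fukhengav.
Attach aspect imperfective -u → fukhengavu.
Attach polarity negative -ve → fukhengavuve.
Apply vowel harmony: fukhengavuve → fukhengevive.
Nasal assimilation: no change.

fukhengevive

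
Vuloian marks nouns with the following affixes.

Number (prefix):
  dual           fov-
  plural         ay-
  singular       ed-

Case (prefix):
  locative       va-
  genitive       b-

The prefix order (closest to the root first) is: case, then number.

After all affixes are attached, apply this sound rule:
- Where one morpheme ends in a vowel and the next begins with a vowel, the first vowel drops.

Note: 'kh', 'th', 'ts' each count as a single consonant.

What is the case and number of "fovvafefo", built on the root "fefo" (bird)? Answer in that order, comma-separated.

locative, dual

Segment: fov-va-fefo.
case: va- → locative.
number: fov- → dual.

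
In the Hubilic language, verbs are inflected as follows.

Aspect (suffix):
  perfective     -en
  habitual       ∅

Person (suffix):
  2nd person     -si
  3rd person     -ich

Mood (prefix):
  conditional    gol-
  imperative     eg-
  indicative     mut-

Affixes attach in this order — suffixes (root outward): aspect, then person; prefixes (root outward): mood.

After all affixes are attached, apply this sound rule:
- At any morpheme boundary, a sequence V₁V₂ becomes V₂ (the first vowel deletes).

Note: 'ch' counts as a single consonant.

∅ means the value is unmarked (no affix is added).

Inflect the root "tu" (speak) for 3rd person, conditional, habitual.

aspect = habitual: zero marking, form stays tu.
Attach mood conditional gol- → goltu.
Attach person 3rd person -ich → goltuich.
Apply vowel deletion: goltuich → goltich.

goltich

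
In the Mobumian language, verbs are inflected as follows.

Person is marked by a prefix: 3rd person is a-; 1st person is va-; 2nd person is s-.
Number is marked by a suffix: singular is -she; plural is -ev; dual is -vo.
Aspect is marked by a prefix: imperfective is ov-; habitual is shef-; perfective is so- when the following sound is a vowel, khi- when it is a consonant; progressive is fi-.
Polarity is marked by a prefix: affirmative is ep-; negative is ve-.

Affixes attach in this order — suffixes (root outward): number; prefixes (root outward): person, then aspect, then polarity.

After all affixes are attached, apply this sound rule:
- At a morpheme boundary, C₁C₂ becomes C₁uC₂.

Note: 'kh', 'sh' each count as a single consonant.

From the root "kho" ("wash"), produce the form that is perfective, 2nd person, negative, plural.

vekhisukhoev

Attach number plural -ev → khoev.
Attach person 2nd person s- → skhoev.
Attach aspect perfective khi- (before consonant 's') → khiskhoev.
Attach polarity negative ve- → vekhiskhoev.
Apply epenthesis: vekhiskhoev → vekhisukhoev.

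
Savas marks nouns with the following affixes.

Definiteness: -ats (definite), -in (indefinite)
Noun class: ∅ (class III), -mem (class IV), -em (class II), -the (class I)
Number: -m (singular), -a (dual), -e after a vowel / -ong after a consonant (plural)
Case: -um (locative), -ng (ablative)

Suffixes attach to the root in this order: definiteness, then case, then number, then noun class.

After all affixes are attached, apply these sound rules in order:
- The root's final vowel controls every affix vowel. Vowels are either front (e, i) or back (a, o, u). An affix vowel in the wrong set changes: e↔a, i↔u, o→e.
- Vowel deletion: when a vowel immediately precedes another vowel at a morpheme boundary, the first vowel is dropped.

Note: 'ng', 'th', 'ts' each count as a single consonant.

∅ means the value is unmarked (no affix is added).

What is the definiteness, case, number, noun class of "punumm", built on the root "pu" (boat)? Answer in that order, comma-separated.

indefinite, locative, singular, class III

Segment: pu-in-um-m.
definiteness: -in → indefinite.
case: -um → locative.
number: -m → singular.
noun class: ∅ → class III.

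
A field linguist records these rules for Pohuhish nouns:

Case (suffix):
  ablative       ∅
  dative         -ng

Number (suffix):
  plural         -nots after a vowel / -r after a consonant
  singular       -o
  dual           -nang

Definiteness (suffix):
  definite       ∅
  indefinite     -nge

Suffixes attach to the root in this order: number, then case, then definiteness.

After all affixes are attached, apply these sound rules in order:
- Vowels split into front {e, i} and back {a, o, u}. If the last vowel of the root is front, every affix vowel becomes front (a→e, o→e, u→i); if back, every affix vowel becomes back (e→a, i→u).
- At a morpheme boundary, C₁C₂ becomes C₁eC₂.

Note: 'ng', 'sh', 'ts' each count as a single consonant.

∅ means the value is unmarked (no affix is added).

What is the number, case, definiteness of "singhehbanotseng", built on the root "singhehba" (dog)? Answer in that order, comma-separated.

plural, dative, definite

Segment: singhehba-nots-ng.
number: -nots/r → plural.
case: -ng → dative.
definiteness: ∅ → definite.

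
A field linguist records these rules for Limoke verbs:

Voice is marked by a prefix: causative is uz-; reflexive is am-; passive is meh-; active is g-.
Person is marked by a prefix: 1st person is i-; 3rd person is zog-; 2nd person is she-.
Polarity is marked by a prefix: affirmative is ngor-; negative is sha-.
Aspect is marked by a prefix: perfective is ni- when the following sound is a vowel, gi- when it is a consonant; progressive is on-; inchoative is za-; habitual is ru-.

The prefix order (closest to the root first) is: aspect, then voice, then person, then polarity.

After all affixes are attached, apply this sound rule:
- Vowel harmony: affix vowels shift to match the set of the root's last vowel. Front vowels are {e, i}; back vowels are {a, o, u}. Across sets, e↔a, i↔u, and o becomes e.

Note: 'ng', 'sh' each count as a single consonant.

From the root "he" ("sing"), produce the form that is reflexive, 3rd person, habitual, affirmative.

Attach aspect habitual ru- → ruhe.
Attach voice reflexive am- → amruhe.
Attach person 3rd person zog- → zogamruhe.
Attach polarity affirmative ngor- → ngorzogamruhe.
Apply vowel harmony: ngorzogamruhe → ngerzegemrihe.

ngerzegemrihe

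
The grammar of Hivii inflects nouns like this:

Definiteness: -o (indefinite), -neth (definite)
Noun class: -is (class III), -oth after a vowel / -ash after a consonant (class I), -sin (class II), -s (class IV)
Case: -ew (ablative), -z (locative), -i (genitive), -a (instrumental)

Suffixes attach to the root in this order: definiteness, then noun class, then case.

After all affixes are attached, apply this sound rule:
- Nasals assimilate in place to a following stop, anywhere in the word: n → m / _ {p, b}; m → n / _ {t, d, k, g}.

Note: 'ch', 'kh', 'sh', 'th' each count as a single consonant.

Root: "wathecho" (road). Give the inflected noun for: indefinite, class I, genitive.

wathechooothi

Attach definiteness indefinite -o → wathechoo.
Attach noun class class I -oth (after vowel 'o') → wathechoooth.
Attach case genitive -i → wathechooothi.
Nasal assimilation: no change.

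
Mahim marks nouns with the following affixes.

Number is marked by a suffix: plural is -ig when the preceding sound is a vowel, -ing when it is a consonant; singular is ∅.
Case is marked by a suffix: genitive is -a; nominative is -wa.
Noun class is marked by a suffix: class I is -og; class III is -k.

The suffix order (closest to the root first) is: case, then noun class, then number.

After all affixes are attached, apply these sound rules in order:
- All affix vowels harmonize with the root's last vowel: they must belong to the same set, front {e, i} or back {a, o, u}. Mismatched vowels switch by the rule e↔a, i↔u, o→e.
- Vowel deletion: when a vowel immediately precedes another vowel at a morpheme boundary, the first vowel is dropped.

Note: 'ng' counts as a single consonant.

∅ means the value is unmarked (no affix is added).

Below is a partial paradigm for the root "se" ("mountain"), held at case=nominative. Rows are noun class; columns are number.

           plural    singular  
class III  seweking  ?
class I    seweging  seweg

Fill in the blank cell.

sewek

Attach case nominative -wa → sewa.
Attach noun class class III -k → sewak.
number = singular: zero marking, form stays sewak.
Apply vowel harmony: sewak → sewek.
Vowel deletion: no change.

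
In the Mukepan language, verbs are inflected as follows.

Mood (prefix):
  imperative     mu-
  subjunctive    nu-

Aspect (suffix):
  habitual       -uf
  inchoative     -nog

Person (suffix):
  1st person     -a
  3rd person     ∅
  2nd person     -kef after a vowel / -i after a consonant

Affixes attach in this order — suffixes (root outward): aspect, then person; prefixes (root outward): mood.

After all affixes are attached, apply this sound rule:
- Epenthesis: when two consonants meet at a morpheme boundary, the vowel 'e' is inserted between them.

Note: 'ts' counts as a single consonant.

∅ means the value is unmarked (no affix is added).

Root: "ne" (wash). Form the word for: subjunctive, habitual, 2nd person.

nuneufi

Attach aspect habitual -uf → neuf.
Attach person 2nd person -i (after consonant 'f') → neufi.
Attach mood subjunctive nu- → nuneufi.
Epenthesis: no change.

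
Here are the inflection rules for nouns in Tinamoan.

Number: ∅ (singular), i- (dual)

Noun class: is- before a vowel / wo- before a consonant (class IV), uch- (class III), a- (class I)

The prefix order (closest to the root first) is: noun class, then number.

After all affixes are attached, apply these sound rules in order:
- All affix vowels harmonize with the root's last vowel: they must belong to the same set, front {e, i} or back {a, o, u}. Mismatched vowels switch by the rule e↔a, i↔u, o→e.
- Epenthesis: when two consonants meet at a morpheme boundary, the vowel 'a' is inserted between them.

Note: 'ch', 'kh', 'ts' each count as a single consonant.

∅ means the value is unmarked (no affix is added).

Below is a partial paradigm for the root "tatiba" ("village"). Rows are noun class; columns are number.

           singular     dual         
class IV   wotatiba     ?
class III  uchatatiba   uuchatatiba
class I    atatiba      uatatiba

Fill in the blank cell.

uwotatiba

Attach noun class class IV wo- (before consonant 't') → wotatiba.
Attach number dual i- → iwotatiba.
Apply vowel harmony: iwotatiba → uwotatiba.
Epenthesis: no change.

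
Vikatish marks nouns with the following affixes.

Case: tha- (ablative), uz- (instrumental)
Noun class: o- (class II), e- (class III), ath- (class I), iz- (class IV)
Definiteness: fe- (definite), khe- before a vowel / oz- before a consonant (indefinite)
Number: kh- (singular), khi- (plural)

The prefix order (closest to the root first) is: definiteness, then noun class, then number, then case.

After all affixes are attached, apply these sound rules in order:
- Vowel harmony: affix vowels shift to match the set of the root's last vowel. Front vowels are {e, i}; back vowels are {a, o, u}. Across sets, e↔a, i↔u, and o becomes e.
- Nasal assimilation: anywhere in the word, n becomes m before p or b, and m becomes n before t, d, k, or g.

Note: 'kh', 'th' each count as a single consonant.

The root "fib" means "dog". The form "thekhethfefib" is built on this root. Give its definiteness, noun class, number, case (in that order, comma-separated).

definite, class I, singular, ablative

Segment: tha-kh-ath-fe-fib.
definiteness: fe- → definite.
noun class: ath- → class I.
number: kh- → singular.
case: tha- → ablative.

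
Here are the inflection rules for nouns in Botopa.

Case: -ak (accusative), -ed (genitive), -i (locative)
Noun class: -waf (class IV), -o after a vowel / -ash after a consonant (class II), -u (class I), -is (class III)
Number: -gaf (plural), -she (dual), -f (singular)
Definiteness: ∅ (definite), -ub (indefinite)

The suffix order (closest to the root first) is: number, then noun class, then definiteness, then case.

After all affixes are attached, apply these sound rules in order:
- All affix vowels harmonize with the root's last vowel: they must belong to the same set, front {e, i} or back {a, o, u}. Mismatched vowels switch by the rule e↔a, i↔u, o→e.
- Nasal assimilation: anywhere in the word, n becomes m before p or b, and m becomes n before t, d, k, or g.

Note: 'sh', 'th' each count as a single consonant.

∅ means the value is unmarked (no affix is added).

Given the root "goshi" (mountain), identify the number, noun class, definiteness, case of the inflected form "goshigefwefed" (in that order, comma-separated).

Segment: goshi-gaf-waf-ed.
number: -gaf → plural.
noun class: -waf → class IV.
definiteness: ∅ → definite.
case: -ed → genitive.

plural, class IV, definite, genitive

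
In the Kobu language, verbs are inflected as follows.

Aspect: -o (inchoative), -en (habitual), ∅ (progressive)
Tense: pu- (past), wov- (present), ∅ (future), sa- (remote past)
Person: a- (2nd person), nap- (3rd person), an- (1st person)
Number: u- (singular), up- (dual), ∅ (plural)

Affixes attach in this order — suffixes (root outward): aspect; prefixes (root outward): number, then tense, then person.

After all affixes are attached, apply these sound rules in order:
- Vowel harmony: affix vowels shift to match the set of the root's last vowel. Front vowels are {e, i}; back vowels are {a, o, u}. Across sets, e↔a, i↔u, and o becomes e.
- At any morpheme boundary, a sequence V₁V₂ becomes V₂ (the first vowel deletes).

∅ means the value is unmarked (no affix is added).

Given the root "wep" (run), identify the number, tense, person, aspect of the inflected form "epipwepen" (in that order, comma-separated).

Segment: a-pu-up-wep-en.
number: up- → dual.
tense: pu- → past.
person: a- → 2nd person.
aspect: -en → habitual.

dual, past, 2nd person, habitual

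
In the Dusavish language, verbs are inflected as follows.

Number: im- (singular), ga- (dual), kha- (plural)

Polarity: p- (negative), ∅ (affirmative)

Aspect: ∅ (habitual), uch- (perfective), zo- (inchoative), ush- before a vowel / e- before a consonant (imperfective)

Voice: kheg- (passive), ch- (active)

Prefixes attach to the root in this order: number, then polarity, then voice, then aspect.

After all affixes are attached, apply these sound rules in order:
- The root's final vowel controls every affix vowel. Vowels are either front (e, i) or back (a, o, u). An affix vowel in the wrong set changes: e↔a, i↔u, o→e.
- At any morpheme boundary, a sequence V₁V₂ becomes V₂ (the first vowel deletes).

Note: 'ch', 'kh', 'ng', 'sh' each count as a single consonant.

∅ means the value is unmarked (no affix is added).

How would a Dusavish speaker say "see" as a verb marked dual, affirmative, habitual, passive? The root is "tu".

khaggatu

Attach number dual ga- → gatu.
polarity = affirmative: zero marking, form stays gatu.
Attach voice passive kheg- → kheggatu.
aspect = habitual: zero marking, form stays kheggatu.
Apply vowel harmony: kheggatu → khaggatu.
Vowel deletion: no change.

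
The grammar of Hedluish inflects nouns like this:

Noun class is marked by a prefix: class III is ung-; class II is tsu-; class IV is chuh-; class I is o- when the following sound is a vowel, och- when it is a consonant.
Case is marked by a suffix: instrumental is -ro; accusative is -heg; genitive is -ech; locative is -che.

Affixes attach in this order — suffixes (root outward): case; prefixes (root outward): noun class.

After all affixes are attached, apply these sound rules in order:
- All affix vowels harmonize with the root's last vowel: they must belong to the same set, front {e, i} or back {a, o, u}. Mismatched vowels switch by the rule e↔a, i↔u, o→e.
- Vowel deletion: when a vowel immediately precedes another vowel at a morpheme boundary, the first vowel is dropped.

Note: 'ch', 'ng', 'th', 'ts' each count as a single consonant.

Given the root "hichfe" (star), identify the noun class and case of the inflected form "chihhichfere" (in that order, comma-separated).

class IV, instrumental

Segment: chuh-hichfe-ro.
noun class: chuh- → class IV.
case: -ro → instrumental.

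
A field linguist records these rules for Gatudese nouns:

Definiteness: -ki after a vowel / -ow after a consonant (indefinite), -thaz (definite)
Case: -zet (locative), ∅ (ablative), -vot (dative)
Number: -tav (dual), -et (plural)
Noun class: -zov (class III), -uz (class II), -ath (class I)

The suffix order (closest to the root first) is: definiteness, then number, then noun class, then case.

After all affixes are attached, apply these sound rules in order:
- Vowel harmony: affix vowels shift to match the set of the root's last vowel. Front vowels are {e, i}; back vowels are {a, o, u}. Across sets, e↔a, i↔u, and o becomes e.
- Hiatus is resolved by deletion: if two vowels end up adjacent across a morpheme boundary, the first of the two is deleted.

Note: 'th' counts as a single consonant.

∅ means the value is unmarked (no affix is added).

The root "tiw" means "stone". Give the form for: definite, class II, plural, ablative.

Attach definiteness definite -thaz → tiwthaz.
Attach number plural -et → tiwthazet.
Attach noun class class II -uz → tiwthazetuz.
case = ablative: zero marking, form stays tiwthazetuz.
Apply vowel harmony: tiwthazetuz → tiwthezetiz.
Vowel deletion: no change.

tiwthezetiz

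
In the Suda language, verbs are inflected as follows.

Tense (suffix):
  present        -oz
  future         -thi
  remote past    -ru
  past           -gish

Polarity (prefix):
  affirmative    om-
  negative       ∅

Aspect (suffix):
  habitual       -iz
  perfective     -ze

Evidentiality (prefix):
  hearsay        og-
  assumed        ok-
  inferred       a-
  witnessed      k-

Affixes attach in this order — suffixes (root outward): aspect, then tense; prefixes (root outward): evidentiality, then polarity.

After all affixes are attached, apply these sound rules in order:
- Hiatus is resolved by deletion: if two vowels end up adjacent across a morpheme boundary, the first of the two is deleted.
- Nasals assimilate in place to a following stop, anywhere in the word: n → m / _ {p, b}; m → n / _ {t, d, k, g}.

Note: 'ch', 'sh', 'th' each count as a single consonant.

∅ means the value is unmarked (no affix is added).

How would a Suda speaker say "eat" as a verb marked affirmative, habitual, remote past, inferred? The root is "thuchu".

omathuchizru

Attach aspect habitual -iz → thuchuiz.
Attach tense remote past -ru → thuchuizru.
Attach evidentiality inferred a- → athuchuizru.
Attach polarity affirmative om- → omathuchuizru.
Apply vowel deletion: omathuchuizru → omathuchizru.
Nasal assimilation: no change.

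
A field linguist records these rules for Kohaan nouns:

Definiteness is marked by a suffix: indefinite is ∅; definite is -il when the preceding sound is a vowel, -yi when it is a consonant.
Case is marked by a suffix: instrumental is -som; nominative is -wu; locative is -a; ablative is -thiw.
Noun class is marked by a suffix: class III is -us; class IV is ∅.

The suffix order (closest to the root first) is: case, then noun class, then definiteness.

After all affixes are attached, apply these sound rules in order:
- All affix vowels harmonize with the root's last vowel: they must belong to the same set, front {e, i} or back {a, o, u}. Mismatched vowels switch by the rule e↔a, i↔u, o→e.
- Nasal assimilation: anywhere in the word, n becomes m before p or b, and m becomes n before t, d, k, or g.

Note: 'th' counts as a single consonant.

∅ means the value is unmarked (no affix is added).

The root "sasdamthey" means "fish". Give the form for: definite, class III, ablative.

sasdamtheythiwisyi

Attach case ablative -thiw → sasdamtheythiw.
Attach noun class class III -us → sasdamtheythiwus.
Attach definiteness definite -yi (after consonant 's') → sasdamtheythiwusyi.
Apply vowel harmony: sasdamtheythiwusyi → sasdamtheythiwisyi.
Nasal assimilation: no change.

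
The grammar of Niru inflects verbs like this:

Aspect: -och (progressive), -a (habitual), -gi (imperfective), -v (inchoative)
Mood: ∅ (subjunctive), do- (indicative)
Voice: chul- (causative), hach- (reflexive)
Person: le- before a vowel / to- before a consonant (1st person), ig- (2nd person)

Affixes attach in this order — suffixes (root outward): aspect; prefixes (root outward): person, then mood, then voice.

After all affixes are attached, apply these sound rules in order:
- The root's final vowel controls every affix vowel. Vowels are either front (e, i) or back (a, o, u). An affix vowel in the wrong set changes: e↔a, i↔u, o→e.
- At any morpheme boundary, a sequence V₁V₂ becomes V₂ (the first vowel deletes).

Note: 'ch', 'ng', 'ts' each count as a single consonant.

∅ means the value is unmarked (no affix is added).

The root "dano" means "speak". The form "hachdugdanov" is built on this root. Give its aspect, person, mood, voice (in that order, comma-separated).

Segment: hach-do-ig-dano-v.
aspect: -v → inchoative.
person: ig- → 2nd person.
mood: do- → indicative.
voice: hach- → reflexive.

inchoative, 2nd person, indicative, reflexive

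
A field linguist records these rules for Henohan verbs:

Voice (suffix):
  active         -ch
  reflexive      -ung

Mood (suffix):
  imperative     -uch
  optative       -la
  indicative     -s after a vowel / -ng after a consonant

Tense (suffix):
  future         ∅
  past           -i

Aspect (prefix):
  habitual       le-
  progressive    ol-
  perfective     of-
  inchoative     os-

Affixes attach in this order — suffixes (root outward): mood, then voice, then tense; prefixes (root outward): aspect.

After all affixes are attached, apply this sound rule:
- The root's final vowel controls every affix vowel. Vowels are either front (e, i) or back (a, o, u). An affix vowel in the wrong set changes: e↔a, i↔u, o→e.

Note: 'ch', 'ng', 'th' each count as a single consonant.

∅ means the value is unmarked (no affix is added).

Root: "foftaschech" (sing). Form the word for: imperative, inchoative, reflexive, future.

esfoftaschechiching

Attach mood imperative -uch → foftaschechuch.
Attach voice reflexive -ung → foftaschechuchung.
Attach aspect inchoative os- → osfoftaschechuchung.
tense = future: zero marking, form stays osfoftaschechuchung.
Apply vowel harmony: osfoftaschechuchung → esfoftaschechiching.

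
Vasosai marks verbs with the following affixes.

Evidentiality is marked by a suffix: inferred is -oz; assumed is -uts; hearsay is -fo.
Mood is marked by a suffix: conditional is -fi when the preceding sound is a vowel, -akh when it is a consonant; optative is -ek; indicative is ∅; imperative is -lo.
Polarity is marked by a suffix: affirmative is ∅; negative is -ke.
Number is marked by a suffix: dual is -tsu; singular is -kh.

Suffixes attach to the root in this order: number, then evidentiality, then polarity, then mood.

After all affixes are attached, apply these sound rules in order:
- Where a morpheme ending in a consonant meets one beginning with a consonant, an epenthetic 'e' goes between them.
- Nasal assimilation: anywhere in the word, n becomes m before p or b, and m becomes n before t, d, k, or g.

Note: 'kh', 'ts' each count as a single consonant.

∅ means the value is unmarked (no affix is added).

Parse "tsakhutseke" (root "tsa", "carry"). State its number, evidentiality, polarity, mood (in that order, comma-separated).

Segment: tsa-kh-uts-ke.
number: -kh → singular.
evidentiality: -uts → assumed.
polarity: -ke → negative.
mood: ∅ → indicative.

singular, assumed, negative, indicative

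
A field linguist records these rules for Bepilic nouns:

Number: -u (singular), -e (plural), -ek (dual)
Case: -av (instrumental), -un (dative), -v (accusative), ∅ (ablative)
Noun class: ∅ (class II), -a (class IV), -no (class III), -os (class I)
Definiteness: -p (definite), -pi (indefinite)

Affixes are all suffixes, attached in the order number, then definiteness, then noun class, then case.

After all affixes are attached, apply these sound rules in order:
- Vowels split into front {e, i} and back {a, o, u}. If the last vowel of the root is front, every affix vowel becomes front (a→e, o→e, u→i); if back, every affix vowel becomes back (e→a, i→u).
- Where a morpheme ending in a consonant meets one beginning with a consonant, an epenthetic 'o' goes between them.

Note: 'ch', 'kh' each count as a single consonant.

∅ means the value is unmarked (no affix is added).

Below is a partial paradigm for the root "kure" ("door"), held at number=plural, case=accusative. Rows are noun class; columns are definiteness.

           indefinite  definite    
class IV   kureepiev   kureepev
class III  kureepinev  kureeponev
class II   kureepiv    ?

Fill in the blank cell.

kureepov

Attach number plural -e → kuree.
Attach definiteness definite -p → kureep.
noun class = class II: zero marking, form stays kureep.
Attach case accusative -v → kureepv.
Vowel harmony: no change.
Apply epenthesis: kureepv → kureepov.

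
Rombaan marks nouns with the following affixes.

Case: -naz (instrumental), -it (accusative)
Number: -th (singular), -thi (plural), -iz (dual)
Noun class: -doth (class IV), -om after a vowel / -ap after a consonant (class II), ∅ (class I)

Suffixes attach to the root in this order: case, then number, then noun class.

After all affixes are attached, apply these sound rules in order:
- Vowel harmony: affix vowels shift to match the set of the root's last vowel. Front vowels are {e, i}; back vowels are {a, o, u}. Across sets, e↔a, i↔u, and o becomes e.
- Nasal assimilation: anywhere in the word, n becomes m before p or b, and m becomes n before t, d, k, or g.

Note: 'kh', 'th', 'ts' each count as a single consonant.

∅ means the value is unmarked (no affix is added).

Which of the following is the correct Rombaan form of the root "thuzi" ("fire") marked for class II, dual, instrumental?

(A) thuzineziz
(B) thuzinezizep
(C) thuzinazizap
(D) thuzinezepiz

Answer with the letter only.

Attach case instrumental -naz → thuzinaz.
Attach number dual -iz → thuzinaziz.
Attach noun class class II -ap (after consonant 'z') → thuzinazizap.
Apply vowel harmony: thuzinazizap → thuzinezizep.
Nasal assimilation: no change.
So the correct form is thuzinezizep, option (B).
(C) thuzinazizap is wrong: it fails to apply the sound rule(s).
(D) thuzinezepiz is wrong: it has the affixes in the wrong order.
(A) thuzineziz is wrong: it uses class I instead of class II for noun class.

B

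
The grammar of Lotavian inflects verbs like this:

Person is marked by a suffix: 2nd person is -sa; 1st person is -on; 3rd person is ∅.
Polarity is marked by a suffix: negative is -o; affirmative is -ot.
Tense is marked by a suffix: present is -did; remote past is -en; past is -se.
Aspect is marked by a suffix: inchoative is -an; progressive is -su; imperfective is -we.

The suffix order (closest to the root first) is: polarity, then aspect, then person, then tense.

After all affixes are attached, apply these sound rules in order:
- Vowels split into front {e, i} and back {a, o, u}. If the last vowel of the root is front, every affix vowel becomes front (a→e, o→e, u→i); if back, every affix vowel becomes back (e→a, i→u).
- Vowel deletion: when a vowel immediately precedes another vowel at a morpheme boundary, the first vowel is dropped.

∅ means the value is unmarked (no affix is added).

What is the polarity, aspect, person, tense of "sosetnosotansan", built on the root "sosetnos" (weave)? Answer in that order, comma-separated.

Segment: sosetnos-ot-an-sa-en.
polarity: -ot → affirmative.
aspect: -an → inchoative.
person: -sa → 2nd person.
tense: -en → remote past.

affirmative, inchoative, 2nd person, remote past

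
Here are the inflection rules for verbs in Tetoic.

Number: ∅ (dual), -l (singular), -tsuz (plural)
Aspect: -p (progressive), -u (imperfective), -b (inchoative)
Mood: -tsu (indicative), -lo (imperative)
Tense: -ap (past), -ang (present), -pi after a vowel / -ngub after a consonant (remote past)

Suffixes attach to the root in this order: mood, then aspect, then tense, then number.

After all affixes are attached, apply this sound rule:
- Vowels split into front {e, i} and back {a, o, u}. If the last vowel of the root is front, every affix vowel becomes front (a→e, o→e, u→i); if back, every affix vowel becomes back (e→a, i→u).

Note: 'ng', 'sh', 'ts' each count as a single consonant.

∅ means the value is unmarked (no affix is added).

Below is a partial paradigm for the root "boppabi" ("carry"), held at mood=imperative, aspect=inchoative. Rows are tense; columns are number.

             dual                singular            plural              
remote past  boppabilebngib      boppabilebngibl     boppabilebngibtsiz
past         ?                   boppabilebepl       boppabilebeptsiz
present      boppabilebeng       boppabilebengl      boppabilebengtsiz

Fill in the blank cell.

Attach mood imperative -lo → boppabilo.
Attach aspect inchoative -b → boppabilob.
Attach tense past -ap → boppabilobap.
number = dual: zero marking, form stays boppabilobap.
Apply vowel harmony: boppabilobap → boppabilebep.

boppabilebep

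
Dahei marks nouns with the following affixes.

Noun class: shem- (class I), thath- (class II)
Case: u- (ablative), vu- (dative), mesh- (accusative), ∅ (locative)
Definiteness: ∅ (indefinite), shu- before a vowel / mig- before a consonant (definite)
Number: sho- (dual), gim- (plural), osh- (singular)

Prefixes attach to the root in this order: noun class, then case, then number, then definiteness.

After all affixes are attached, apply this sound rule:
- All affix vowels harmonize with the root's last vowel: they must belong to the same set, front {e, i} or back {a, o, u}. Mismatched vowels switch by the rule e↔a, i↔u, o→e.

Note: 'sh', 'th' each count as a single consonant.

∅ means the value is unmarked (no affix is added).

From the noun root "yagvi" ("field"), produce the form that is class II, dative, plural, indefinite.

Attach noun class class II thath- → thathyagvi.
Attach case dative vu- → vuthathyagvi.
Attach number plural gim- → gimvuthathyagvi.
definiteness = indefinite: zero marking, form stays gimvuthathyagvi.
Apply vowel harmony: gimvuthathyagvi → gimvithethyagvi.

gimvithethyagvi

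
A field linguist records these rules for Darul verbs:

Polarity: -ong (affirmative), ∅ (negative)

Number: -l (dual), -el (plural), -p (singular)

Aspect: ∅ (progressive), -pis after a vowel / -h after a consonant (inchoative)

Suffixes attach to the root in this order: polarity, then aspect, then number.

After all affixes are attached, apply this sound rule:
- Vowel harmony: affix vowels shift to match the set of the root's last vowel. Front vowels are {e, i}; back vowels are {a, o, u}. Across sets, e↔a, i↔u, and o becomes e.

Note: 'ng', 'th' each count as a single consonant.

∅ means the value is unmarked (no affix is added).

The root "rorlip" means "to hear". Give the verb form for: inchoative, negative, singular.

polarity = negative: zero marking, form stays rorlip.
Attach aspect inchoative -h (after consonant 'p') → rorliph.
Attach number singular -p → rorliphp.
Vowel harmony: no change.

rorliphp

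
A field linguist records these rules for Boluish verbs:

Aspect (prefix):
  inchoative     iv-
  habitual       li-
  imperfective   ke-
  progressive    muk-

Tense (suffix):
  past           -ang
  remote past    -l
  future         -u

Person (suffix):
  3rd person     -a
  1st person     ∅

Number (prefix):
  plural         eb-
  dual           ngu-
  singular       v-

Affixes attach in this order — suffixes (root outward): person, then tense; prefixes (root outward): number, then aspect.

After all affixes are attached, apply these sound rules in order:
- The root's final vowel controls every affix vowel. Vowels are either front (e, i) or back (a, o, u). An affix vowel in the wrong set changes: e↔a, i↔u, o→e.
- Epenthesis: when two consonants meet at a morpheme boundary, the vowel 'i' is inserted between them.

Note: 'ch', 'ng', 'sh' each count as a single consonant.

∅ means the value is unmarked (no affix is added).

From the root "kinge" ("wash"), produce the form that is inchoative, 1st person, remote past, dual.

ivingikingel

person = 1st person: zero marking, form stays kinge.
Attach number dual ngu- → ngukinge.
Attach aspect inchoative iv- → ivngukinge.
Attach tense remote past -l → ivngukingel.
Apply vowel harmony: ivngukingel → ivngikingel.
Apply epenthesis: ivngikingel → ivingikingel.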